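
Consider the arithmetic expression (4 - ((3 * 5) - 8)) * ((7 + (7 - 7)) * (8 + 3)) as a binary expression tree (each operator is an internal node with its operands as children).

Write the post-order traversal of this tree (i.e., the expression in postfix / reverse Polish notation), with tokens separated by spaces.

Post-order on an expression tree gives postfix notation: for each operator, emit left operand, right operand, then the operator.

4 3 5 * 8 - - 7 7 7 - + 8 3 + * *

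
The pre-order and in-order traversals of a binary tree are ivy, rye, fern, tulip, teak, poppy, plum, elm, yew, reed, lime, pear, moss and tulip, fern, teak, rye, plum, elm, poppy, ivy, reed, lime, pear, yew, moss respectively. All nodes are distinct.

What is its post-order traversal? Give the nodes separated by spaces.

tulip teak fern elm plum poppy rye pear lime reed moss yew ivy

The first element of pre-order is the root; it splits in-order into left and right subtrees.
Root ivy: left subtree has 7 nodes {tulip, fern, teak, rye, plum, elm, poppy}, right has 5 {reed, lime, pear, yew, moss}.
  Root rye: left subtree has 3 nodes {tulip, fern, teak}, right has 3 {plum, elm, poppy}.
    Root fern: left subtree has 1 node {tulip}, right has 1 {teak}.
    Root poppy: left subtree has 2 nodes {plum, elm}, right has 0 { }.
      Root plum: left subtree has 0 nodes { }, right has 1 {elm}.
  Root yew: left subtree has 3 nodes {reed, lime, pear}, right has 1 {moss}.
    Root reed: left subtree has 0 nodes { }, right has 2 {lime, pear}.
      Root lime: left subtree has 0 nodes { }, right has 1 {pear}.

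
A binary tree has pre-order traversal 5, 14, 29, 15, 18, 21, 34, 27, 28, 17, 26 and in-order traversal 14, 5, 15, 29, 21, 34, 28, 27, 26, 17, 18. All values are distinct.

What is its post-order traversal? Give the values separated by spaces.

The first element of pre-order is the root; it splits in-order into left and right subtrees.
Root 5: left subtree has 1 node {14}, right has 9 {15, 29, 21, 34, 28, 27, 26, 17, 18}.
  Root 29: left subtree has 1 node {15}, right has 7 {21, 34, 28, 27, 26, 17, 18}.
    Root 18: left subtree has 6 nodes {21, 34, 28, 27, 26, 17}, right has 0 { }.
      Root 21: left subtree has 0 nodes { }, right has 5 {34, 28, 27, 26, 17}.
        Root 34: left subtree has 0 nodes { }, right has 4 {28, 27, 26, 17}.
          Root 27: left subtree has 1 node {28}, right has 2 {26, 17}.
            Root 17: left subtree has 1 node {26}, right has 0 { }.

14 15 28 26 17 27 34 21 18 29 5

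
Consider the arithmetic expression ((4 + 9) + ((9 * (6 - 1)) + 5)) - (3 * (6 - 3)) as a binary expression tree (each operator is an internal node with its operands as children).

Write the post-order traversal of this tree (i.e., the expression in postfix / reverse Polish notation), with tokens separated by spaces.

4 9 + 9 6 1 - * 5 + + 3 6 3 - * -

Post-order on an expression tree gives postfix notation: for each operator, emit left operand, right operand, then the operator.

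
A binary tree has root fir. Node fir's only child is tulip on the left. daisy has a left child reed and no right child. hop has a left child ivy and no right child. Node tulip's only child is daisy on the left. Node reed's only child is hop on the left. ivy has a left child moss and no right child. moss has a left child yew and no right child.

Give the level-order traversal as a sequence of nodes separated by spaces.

fir tulip daisy reed hop ivy moss yew

Level-order visits nodes level by level from the root, left to right within each level.
Level 0: fir
Level 1: tulip
Level 2: daisy
Level 3: reed
Level 4: hop
Level 5: ivy
Level 6: moss
Level 7: yew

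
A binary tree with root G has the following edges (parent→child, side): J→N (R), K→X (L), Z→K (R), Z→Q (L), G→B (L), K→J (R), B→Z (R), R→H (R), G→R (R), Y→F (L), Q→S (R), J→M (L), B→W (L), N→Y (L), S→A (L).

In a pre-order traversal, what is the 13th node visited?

Pre-order visits the node, then its left subtree, then its right subtree.
Visit G.
At G: go left to B.
  Visit B.
  At B: go left to W.
    W is a leaf — visit W.
  At B: go right to Z.
    Visit Z.
    At Z: go left to Q.
      Visit Q.
      At Q: no left child.
      At Q: go right to S.
        Visit S.
        At S: go left to A.
          A is a leaf — visit A.
        At S: no right child.
    At Z: go right to K.
      Visit K.
      At K: go left to X.
        X is a leaf — visit X.
      At K: go right to J.
        Visit J.
        At J: go left to M.
          M is a leaf — visit M.
        At J: go right to N.
          Visit N.
          At N: go left to Y.
            Visit Y.
            At Y: go left to F.
              F is a leaf — visit F.
            At Y: no right child.
          At N: no right child.
At G: go right to R.
  Visit R.
  At R: no left child.
  At R: go right to H.
    H is a leaf — visit H.
Full pre-order sequence: G, B, W, Z, Q, S, A, K, X, J, M, N, Y, F, R, H.

Y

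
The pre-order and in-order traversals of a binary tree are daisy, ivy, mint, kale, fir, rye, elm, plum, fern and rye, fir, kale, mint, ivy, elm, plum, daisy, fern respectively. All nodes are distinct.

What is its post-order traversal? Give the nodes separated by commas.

rye, fir, kale, mint, plum, elm, ivy, fern, daisy

The first element of pre-order is the root; it splits in-order into left and right subtrees.
Root daisy: left subtree has 7 nodes {rye, fir, kale, mint, ivy, elm, plum}, right has 1 {fern}.
  Root ivy: left subtree has 4 nodes {rye, fir, kale, mint}, right has 2 {elm, plum}.
    Root mint: left subtree has 3 nodes {rye, fir, kale}, right has 0 { }.
      Root kale: left subtree has 2 nodes {rye, fir}, right has 0 { }.
        Root fir: left subtree has 1 node {rye}, right has 0 { }.
    Root elm: left subtree has 0 nodes { }, right has 1 {plum}.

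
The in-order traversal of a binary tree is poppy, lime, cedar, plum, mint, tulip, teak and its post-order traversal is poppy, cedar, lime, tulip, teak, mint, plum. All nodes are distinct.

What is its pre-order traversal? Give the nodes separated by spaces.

plum lime poppy cedar mint teak tulip

The last element of post-order is the root; it splits in-order into left and right subtrees.
Root plum: left subtree has 3 nodes {poppy, lime, cedar}, right has 3 {mint, tulip, teak}.
  Root lime: left subtree has 1 node {poppy}, right has 1 {cedar}.
  Root mint: left subtree has 0 nodes { }, right has 2 {tulip, teak}.
    Root teak: left subtree has 1 node {tulip}, right has 0 { }.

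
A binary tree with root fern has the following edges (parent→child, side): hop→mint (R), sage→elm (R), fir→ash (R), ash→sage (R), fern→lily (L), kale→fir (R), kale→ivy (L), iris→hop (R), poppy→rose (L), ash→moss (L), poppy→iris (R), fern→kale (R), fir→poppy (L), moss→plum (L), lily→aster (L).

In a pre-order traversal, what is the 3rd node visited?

Pre-order visits the node, then its left subtree, then its right subtree.
Visit fern.
At fern: go left to lily.
  Visit lily.
  At lily: go left to aster.
    aster is a leaf — visit aster.
  At lily: no right child.
At fern: go right to kale.
  Visit kale.
  At kale: go left to ivy.
    ivy is a leaf — visit ivy.
  At kale: go right to fir.
    Visit fir.
    At fir: go left to poppy.
      Visit poppy.
      At poppy: go left to rose.
        rose is a leaf — visit rose.
      At poppy: go right to iris.
        Visit iris.
        At iris: no left child.
        At iris: go right to hop.
          Visit hop.
          At hop: no left child.
          At hop: go right to mint.
            mint is a leaf — visit mint.
    At fir: go right to ash.
      Visit ash.
      At ash: go left to moss.
        Visit moss.
        At moss: go left to plum.
          plum is a leaf — visit plum.
        At moss: no right child.
      At ash: go right to sage.
        Visit sage.
        At sage: no left child.
        At sage: go right to elm.
          elm is a leaf — visit elm.
Full pre-order sequence: fern, lily, aster, kale, ivy, fir, poppy, rose, iris, hop, mint, ash, moss, plum, sage, elm.

aster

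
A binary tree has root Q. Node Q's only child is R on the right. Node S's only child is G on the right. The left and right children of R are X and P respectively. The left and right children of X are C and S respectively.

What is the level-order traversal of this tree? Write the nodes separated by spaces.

Level-order visits nodes level by level from the root, left to right within each level.
Level 0: Q
Level 1: R
Level 2: X, P
Level 3: C, S
Level 4: G

Q R X P C S G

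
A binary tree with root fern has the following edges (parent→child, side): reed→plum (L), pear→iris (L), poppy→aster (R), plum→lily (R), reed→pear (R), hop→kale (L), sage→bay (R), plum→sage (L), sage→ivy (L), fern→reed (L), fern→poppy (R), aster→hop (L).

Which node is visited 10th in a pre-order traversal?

Pre-order visits the node, then its left subtree, then its right subtree.
Visit fern.
At fern: go left to reed.
  Visit reed.
  At reed: go left to plum.
    Visit plum.
    At plum: go left to sage.
      Visit sage.
      At sage: go left to ivy.
        ivy is a leaf — visit ivy.
      At sage: go right to bay.
        bay is a leaf — visit bay.
    At plum: go right to lily.
      lily is a leaf — visit lily.
  At reed: go right to pear.
    Visit pear.
    At pear: go left to iris.
      iris is a leaf — visit iris.
    At pear: no right child.
At fern: go right to poppy.
  Visit poppy.
  At poppy: no left child.
  At poppy: go right to aster.
    Visit aster.
    At aster: go left to hop.
      Visit hop.
      At hop: go left to kale.
        kale is a leaf — visit kale.
      At hop: no right child.
    At aster: no right child.
Full pre-order sequence: fern, reed, plum, sage, ivy, bay, lily, pear, iris, poppy, aster, hop, kale.

poppy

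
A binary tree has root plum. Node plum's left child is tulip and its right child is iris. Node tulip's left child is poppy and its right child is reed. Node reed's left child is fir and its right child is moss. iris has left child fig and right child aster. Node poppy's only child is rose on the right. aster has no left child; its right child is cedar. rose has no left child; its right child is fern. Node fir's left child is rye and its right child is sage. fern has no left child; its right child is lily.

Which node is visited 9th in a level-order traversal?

fir

Level-order visits nodes level by level from the root, left to right within each level.
Level 0: plum
Level 1: tulip, iris
Level 2: poppy, reed, fig, aster
Level 3: rose, fir, moss, cedar
Level 4: fern, rye, sage
Level 5: lily
Full level-order sequence: plum, tulip, iris, poppy, reed, fig, aster, rose, fir, moss, cedar, fern, rye, sage, lily.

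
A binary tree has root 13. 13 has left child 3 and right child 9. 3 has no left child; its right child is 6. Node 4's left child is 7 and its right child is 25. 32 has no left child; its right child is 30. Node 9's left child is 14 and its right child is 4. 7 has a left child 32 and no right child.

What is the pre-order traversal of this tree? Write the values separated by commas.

Pre-order visits the node, then its left subtree, then its right subtree.
Visit 13.
At 13: go left to 3.
  Visit 3.
  At 3: no left child.
  At 3: go right to 6.
    6 is a leaf — visit 6.
At 13: go right to 9.
  Visit 9.
  At 9: go left to 14.
    14 is a leaf — visit 14.
  At 9: go right to 4.
    Visit 4.
    At 4: go left to 7.
      Visit 7.
      At 7: go left to 32.
        Visit 32.
        At 32: no left child.
        At 32: go right to 30.
          30 is a leaf — visit 30.
      At 7: no right child.
    At 4: go right to 25.
      25 is a leaf — visit 25.

13, 3, 6, 9, 14, 4, 7, 32, 30, 25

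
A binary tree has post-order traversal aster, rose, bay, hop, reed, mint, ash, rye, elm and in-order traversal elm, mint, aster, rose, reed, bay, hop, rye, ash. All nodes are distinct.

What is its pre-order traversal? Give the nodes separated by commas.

The last element of post-order is the root; it splits in-order into left and right subtrees.
Root elm: left subtree has 0 nodes { }, right has 8 {mint, aster, rose, reed, bay, hop, rye, ash}.
  Root rye: left subtree has 6 nodes {mint, aster, rose, reed, bay, hop}, right has 1 {ash}.
    Root mint: left subtree has 0 nodes { }, right has 5 {aster, rose, reed, bay, hop}.
      Root reed: left subtree has 2 nodes {aster, rose}, right has 2 {bay, hop}.
        Root rose: left subtree has 1 node {aster}, right has 0 { }.
        Root hop: left subtree has 1 node {bay}, right has 0 { }.

elm, rye, mint, reed, rose, aster, hop, bay, ash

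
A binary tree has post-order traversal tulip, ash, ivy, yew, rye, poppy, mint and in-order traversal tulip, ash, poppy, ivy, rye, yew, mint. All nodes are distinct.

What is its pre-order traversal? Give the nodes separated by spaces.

mint poppy ash tulip rye ivy yew

The last element of post-order is the root; it splits in-order into left and right subtrees.
Root mint: left subtree has 6 nodes {tulip, ash, poppy, ivy, rye, yew}, right has 0 { }.
  Root poppy: left subtree has 2 nodes {tulip, ash}, right has 3 {ivy, rye, yew}.
    Root ash: left subtree has 1 node {tulip}, right has 0 { }.
    Root rye: left subtree has 1 node {ivy}, right has 1 {yew}.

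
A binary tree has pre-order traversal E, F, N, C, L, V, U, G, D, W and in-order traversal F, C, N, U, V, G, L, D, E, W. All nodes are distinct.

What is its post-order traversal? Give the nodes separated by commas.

C, U, G, V, D, L, N, F, W, E

The first element of pre-order is the root; it splits in-order into left and right subtrees.
Root E: left subtree has 8 nodes {F, C, N, U, V, G, L, D}, right has 1 {W}.
  Root F: left subtree has 0 nodes { }, right has 7 {C, N, U, V, G, L, D}.
    Root N: left subtree has 1 node {C}, right has 5 {U, V, G, L, D}.
      Root L: left subtree has 3 nodes {U, V, G}, right has 1 {D}.
        Root V: left subtree has 1 node {U}, right has 1 {G}.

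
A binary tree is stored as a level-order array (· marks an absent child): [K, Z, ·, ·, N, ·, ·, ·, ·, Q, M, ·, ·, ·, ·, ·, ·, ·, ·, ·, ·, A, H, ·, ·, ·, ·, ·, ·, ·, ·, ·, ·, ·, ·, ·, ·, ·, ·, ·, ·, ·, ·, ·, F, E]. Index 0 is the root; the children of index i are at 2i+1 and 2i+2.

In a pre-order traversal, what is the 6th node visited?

A

Pre-order visits the node, then its left subtree, then its right subtree.
Visit K.
At K: go left to Z.
  Visit Z.
  At Z: no left child.
  At Z: go right to N.
    Visit N.
    At N: go left to Q.
      Q is a leaf — visit Q.
    At N: go right to M.
      Visit M.
      At M: go left to A.
        Visit A.
        At A: no left child.
        At A: go right to F.
          F is a leaf — visit F.
      At M: go right to H.
        Visit H.
        At H: go left to E.
          E is a leaf — visit E.
        At H: no right child.
At K: no right child.
Full pre-order sequence: K, Z, N, Q, M, A, F, H, E.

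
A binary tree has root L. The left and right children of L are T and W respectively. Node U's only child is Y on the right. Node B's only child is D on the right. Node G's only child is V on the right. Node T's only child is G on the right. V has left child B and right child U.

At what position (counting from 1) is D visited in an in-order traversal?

4

In-order visits the left subtree, then the node, then the right subtree.
At L: go left to T.
  At T: no left child.
  Visit T.
  At T: go right to G.
    At G: no left child.
    Visit G.
    At G: go right to V.
      At V: go left to B.
        At B: no left child.
        Visit B.
        At B: go right to D.
          D is a leaf — visit D.
      Visit V.
      At V: go right to U.
        At U: no left child.
        Visit U.
        At U: go right to Y.
          Y is a leaf — visit Y.
Visit L.
At L: go right to W.
  W is a leaf — visit W.
Full in-order sequence: T, G, B, D, V, U, Y, L, W.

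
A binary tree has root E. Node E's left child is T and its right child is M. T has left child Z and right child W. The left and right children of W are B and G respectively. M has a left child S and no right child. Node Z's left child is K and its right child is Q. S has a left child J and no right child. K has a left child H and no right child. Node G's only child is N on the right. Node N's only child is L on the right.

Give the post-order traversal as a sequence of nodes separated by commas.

H, K, Q, Z, B, L, N, G, W, T, J, S, M, E

Post-order visits the left subtree, then the right subtree, then the node.
At E: go left to T.
  At T: go left to Z.
    At Z: go left to K.
      At K: go left to H.
        H is a leaf — visit H.
      At K: no right child.
      Visit K.
    At Z: go right to Q.
      Q is a leaf — visit Q.
    Visit Z.
  At T: go right to W.
    At W: go left to B.
      B is a leaf — visit B.
    At W: go right to G.
      At G: no left child.
      At G: go right to N.
        At N: no left child.
        At N: go right to L.
          L is a leaf — visit L.
        Visit N.
      Visit G.
    Visit W.
  Visit T.
At E: go right to M.
  At M: go left to S.
    At S: go left to J.
      J is a leaf — visit J.
    At S: no right child.
    Visit S.
  At M: no right child.
  Visit M.
Visit E.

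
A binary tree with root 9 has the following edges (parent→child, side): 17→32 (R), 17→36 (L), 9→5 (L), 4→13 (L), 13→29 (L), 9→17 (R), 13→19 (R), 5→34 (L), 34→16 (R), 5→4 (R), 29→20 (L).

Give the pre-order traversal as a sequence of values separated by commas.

9, 5, 34, 16, 4, 13, 29, 20, 19, 17, 36, 32

Pre-order visits the node, then its left subtree, then its right subtree.
Visit 9.
At 9: go left to 5.
  Visit 5.
  At 5: go left to 34.
    Visit 34.
    At 34: no left child.
    At 34: go right to 16.
      16 is a leaf — visit 16.
  At 5: go right to 4.
    Visit 4.
    At 4: go left to 13.
      Visit 13.
      At 13: go left to 29.
        Visit 29.
        At 29: go left to 20.
          20 is a leaf — visit 20.
        At 29: no right child.
      At 13: go right to 19.
        19 is a leaf — visit 19.
    At 4: no right child.
At 9: go right to 17.
  Visit 17.
  At 17: go left to 36.
    36 is a leaf — visit 36.
  At 17: go right to 32.
    32 is a leaf — visit 32.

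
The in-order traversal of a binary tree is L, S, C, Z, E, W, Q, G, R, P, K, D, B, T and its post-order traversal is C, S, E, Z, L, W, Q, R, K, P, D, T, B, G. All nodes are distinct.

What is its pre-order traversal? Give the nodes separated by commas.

G, Q, W, L, Z, S, C, E, B, D, P, R, K, T

The last element of post-order is the root; it splits in-order into left and right subtrees.
Root G: left subtree has 7 nodes {L, S, C, Z, E, W, Q}, right has 6 {R, P, K, D, B, T}.
  Root Q: left subtree has 6 nodes {L, S, C, Z, E, W}, right has 0 { }.
    Root W: left subtree has 5 nodes {L, S, C, Z, E}, right has 0 { }.
      Root L: left subtree has 0 nodes { }, right has 4 {S, C, Z, E}.
        Root Z: left subtree has 2 nodes {S, C}, right has 1 {E}.
          Root S: left subtree has 0 nodes { }, right has 1 {C}.
  Root B: left subtree has 4 nodes {R, P, K, D}, right has 1 {T}.
    Root D: left subtree has 3 nodes {R, P, K}, right has 0 { }.
      Root P: left subtree has 1 node {R}, right has 1 {K}.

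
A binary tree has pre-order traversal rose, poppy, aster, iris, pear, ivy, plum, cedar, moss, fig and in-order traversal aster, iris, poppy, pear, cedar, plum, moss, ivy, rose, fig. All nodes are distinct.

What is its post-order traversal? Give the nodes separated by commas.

iris, aster, cedar, moss, plum, ivy, pear, poppy, fig, rose

The first element of pre-order is the root; it splits in-order into left and right subtrees.
Root rose: left subtree has 8 nodes {aster, iris, poppy, pear, cedar, plum, moss, ivy}, right has 1 {fig}.
  Root poppy: left subtree has 2 nodes {aster, iris}, right has 5 {pear, cedar, plum, moss, ivy}.
    Root aster: left subtree has 0 nodes { }, right has 1 {iris}.
    Root pear: left subtree has 0 nodes { }, right has 4 {cedar, plum, moss, ivy}.
      Root ivy: left subtree has 3 nodes {cedar, plum, moss}, right has 0 { }.
        Root plum: left subtree has 1 node {cedar}, right has 1 {moss}.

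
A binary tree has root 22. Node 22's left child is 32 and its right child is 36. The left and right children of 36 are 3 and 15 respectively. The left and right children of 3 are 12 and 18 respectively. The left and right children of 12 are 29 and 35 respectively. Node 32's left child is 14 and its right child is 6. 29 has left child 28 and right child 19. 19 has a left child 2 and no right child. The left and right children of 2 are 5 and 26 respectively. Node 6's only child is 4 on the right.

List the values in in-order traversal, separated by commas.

14, 32, 6, 4, 22, 28, 29, 5, 2, 26, 19, 12, 35, 3, 18, 36, 15

In-order visits the left subtree, then the node, then the right subtree.
At 22: go left to 32.
  At 32: go left to 14.
    14 is a leaf — visit 14.
  Visit 32.
  At 32: go right to 6.
    At 6: no left child.
    Visit 6.
    At 6: go right to 4.
      4 is a leaf — visit 4.
Visit 22.
At 22: go right to 36.
  At 36: go left to 3.
    At 3: go left to 12.
      At 12: go left to 29.
        At 29: go left to 28.
          28 is a leaf — visit 28.
        Visit 29.
        At 29: go right to 19.
          At 19: go left to 2.
            At 2: go left to 5.
              5 is a leaf — visit 5.
            Visit 2.
            At 2: go right to 26.
              26 is a leaf — visit 26.
          Visit 19.
          At 19: no right child.
      Visit 12.
      At 12: go right to 35.
        35 is a leaf — visit 35.
    Visit 3.
    At 3: go right to 18.
      18 is a leaf — visit 18.
  Visit 36.
  At 36: go right to 15.
    15 is a leaf — visit 15.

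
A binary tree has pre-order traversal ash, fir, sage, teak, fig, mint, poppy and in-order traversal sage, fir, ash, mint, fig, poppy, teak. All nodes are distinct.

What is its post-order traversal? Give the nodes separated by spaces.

The first element of pre-order is the root; it splits in-order into left and right subtrees.
Root ash: left subtree has 2 nodes {sage, fir}, right has 4 {mint, fig, poppy, teak}.
  Root fir: left subtree has 1 node {sage}, right has 0 { }.
  Root teak: left subtree has 3 nodes {mint, fig, poppy}, right has 0 { }.
    Root fig: left subtree has 1 node {mint}, right has 1 {poppy}.

sage fir mint poppy fig teak ash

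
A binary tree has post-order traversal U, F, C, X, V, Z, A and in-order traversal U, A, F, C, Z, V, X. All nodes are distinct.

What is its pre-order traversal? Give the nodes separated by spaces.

A U Z C F V X

The last element of post-order is the root; it splits in-order into left and right subtrees.
Root A: left subtree has 1 node {U}, right has 5 {F, C, Z, V, X}.
  Root Z: left subtree has 2 nodes {F, C}, right has 2 {V, X}.
    Root C: left subtree has 1 node {F}, right has 0 { }.
    Root V: left subtree has 0 nodes { }, right has 1 {X}.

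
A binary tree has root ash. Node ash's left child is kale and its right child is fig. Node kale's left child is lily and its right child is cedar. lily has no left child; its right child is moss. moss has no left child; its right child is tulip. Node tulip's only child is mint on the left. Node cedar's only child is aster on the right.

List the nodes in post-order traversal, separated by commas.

Post-order visits the left subtree, then the right subtree, then the node.
At ash: go left to kale.
  At kale: go left to lily.
    At lily: no left child.
    At lily: go right to moss.
      At moss: no left child.
      At moss: go right to tulip.
        At tulip: go left to mint.
          mint is a leaf — visit mint.
        At tulip: no right child.
        Visit tulip.
      Visit moss.
    Visit lily.
  At kale: go right to cedar.
    At cedar: no left child.
    At cedar: go right to aster.
      aster is a leaf — visit aster.
    Visit cedar.
  Visit kale.
At ash: go right to fig.
  fig is a leaf — visit fig.
Visit ash.

mint, tulip, moss, lily, aster, cedar, kale, fig, ash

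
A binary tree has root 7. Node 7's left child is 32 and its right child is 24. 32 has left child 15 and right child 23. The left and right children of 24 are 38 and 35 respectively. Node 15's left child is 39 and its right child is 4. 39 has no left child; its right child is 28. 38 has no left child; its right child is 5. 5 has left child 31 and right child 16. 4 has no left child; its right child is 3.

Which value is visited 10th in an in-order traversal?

31

In-order visits the left subtree, then the node, then the right subtree.
At 7: go left to 32.
  At 32: go left to 15.
    At 15: go left to 39.
      At 39: no left child.
      Visit 39.
      At 39: go right to 28.
        28 is a leaf — visit 28.
    Visit 15.
    At 15: go right to 4.
      At 4: no left child.
      Visit 4.
      At 4: go right to 3.
        3 is a leaf — visit 3.
  Visit 32.
  At 32: go right to 23.
    23 is a leaf — visit 23.
Visit 7.
At 7: go right to 24.
  At 24: go left to 38.
    At 38: no left child.
    Visit 38.
    At 38: go right to 5.
      At 5: go left to 31.
        31 is a leaf — visit 31.
      Visit 5.
      At 5: go right to 16.
        16 is a leaf — visit 16.
  Visit 24.
  At 24: go right to 35.
    35 is a leaf — visit 35.
Full in-order sequence: 39, 28, 15, 4, 3, 32, 23, 7, 38, 31, 5, 16, 24, 35.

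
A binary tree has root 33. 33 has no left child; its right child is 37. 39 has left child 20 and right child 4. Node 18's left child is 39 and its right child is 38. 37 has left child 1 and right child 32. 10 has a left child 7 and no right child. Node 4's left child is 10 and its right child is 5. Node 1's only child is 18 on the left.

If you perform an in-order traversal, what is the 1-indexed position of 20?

2

In-order visits the left subtree, then the node, then the right subtree.
At 33: no left child.
Visit 33.
At 33: go right to 37.
  At 37: go left to 1.
    At 1: go left to 18.
      At 18: go left to 39.
        At 39: go left to 20.
          20 is a leaf — visit 20.
        Visit 39.
        At 39: go right to 4.
          At 4: go left to 10.
            At 10: go left to 7.
              7 is a leaf — visit 7.
            Visit 10.
            At 10: no right child.
          Visit 4.
          At 4: go right to 5.
            5 is a leaf — visit 5.
      Visit 18.
      At 18: go right to 38.
        38 is a leaf — visit 38.
    Visit 1.
    At 1: no right child.
  Visit 37.
  At 37: go right to 32.
    32 is a leaf — visit 32.
Full in-order sequence: 33, 20, 39, 7, 10, 4, 5, 18, 38, 1, 37, 32.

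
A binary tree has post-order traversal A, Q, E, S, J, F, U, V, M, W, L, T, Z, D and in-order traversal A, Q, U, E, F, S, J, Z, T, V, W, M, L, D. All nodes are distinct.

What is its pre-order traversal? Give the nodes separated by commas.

D, Z, U, Q, A, F, E, J, S, T, L, W, V, M

The last element of post-order is the root; it splits in-order into left and right subtrees.
Root D: left subtree has 13 nodes {A, Q, U, E, F, S, J, Z, T, V, W, M, L}, right has 0 { }.
  Root Z: left subtree has 7 nodes {A, Q, U, E, F, S, J}, right has 5 {T, V, W, M, L}.
    Root U: left subtree has 2 nodes {A, Q}, right has 4 {E, F, S, J}.
      Root Q: left subtree has 1 node {A}, right has 0 { }.
      Root F: left subtree has 1 node {E}, right has 2 {S, J}.
        Root J: left subtree has 1 node {S}, right has 0 { }.
    Root T: left subtree has 0 nodes { }, right has 4 {V, W, M, L}.
      Root L: left subtree has 3 nodes {V, W, M}, right has 0 { }.
        Root W: left subtree has 1 node {V}, right has 1 {M}.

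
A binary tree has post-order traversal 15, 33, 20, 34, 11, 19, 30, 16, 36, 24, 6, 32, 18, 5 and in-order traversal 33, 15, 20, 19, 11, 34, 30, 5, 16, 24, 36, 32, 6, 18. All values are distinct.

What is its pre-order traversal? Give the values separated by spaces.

The last element of post-order is the root; it splits in-order into left and right subtrees.
Root 5: left subtree has 7 nodes {33, 15, 20, 19, 11, 34, 30}, right has 6 {16, 24, 36, 32, 6, 18}.
  Root 30: left subtree has 6 nodes {33, 15, 20, 19, 11, 34}, right has 0 { }.
    Root 19: left subtree has 3 nodes {33, 15, 20}, right has 2 {11, 34}.
      Root 20: left subtree has 2 nodes {33, 15}, right has 0 { }.
        Root 33: left subtree has 0 nodes { }, right has 1 {15}.
      Root 11: left subtree has 0 nodes { }, right has 1 {34}.
  Root 18: left subtree has 5 nodes {16, 24, 36, 32, 6}, right has 0 { }.
    Root 32: left subtree has 3 nodes {16, 24, 36}, right has 1 {6}.
      Root 24: left subtree has 1 node {16}, right has 1 {36}.

5 30 19 20 33 15 11 34 18 32 24 16 36 6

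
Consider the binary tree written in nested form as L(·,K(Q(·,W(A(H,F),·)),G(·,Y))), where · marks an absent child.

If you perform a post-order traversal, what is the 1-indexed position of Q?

Post-order visits the left subtree, then the right subtree, then the node.
At L: no left child.
At L: go right to K.
  At K: go left to Q.
    At Q: no left child.
    At Q: go right to W.
      At W: go left to A.
        At A: go left to H.
          H is a leaf — visit H.
        At A: go right to F.
          F is a leaf — visit F.
        Visit A.
      At W: no right child.
      Visit W.
    Visit Q.
  At K: go right to G.
    At G: no left child.
    At G: go right to Y.
      Y is a leaf — visit Y.
    Visit G.
  Visit K.
Visit L.
Full post-order sequence: H, F, A, W, Q, Y, G, K, L.

5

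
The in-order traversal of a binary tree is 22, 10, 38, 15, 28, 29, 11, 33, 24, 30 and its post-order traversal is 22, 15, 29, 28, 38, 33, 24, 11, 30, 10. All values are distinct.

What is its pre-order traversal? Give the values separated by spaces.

The last element of post-order is the root; it splits in-order into left and right subtrees.
Root 10: left subtree has 1 node {22}, right has 8 {38, 15, 28, 29, 11, 33, 24, 30}.
  Root 30: left subtree has 7 nodes {38, 15, 28, 29, 11, 33, 24}, right has 0 { }.
    Root 11: left subtree has 4 nodes {38, 15, 28, 29}, right has 2 {33, 24}.
      Root 38: left subtree has 0 nodes { }, right has 3 {15, 28, 29}.
        Root 28: left subtree has 1 node {15}, right has 1 {29}.
      Root 24: left subtree has 1 node {33}, right has 0 { }.

10 22 30 11 38 28 15 29 24 33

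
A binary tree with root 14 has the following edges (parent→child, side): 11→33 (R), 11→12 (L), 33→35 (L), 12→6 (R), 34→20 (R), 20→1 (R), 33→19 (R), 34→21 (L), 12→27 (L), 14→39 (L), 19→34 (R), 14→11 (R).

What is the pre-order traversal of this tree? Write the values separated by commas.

Pre-order visits the node, then its left subtree, then its right subtree.
Visit 14.
At 14: go left to 39.
  39 is a leaf — visit 39.
At 14: go right to 11.
  Visit 11.
  At 11: go left to 12.
    Visit 12.
    At 12: go left to 27.
      27 is a leaf — visit 27.
    At 12: go right to 6.
      6 is a leaf — visit 6.
  At 11: go right to 33.
    Visit 33.
    At 33: go left to 35.
      35 is a leaf — visit 35.
    At 33: go right to 19.
      Visit 19.
      At 19: no left child.
      At 19: go right to 34.
        Visit 34.
        At 34: go left to 21.
          21 is a leaf — visit 21.
        At 34: go right to 20.
          Visit 20.
          At 20: no left child.
          At 20: go right to 1.
            1 is a leaf — visit 1.

14, 39, 11, 12, 27, 6, 33, 35, 19, 34, 21, 20, 1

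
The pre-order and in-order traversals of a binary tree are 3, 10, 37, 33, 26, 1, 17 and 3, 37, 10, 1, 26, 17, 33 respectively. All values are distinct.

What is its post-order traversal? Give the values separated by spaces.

The first element of pre-order is the root; it splits in-order into left and right subtrees.
Root 3: left subtree has 0 nodes { }, right has 6 {37, 10, 1, 26, 17, 33}.
  Root 10: left subtree has 1 node {37}, right has 4 {1, 26, 17, 33}.
    Root 33: left subtree has 3 nodes {1, 26, 17}, right has 0 { }.
      Root 26: left subtree has 1 node {1}, right has 1 {17}.

37 1 17 26 33 10 3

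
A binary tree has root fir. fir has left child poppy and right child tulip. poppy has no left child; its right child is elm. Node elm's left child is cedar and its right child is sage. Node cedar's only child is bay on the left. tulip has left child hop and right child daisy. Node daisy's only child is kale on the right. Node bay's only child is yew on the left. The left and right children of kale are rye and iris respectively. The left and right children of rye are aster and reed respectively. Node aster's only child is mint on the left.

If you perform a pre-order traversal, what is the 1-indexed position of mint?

Pre-order visits the node, then its left subtree, then its right subtree.
Visit fir.
At fir: go left to poppy.
  Visit poppy.
  At poppy: no left child.
  At poppy: go right to elm.
    Visit elm.
    At elm: go left to cedar.
      Visit cedar.
      At cedar: go left to bay.
        Visit bay.
        At bay: go left to yew.
          yew is a leaf — visit yew.
        At bay: no right child.
      At cedar: no right child.
    At elm: go right to sage.
      sage is a leaf — visit sage.
At fir: go right to tulip.
  Visit tulip.
  At tulip: go left to hop.
    hop is a leaf — visit hop.
  At tulip: go right to daisy.
    Visit daisy.
    At daisy: no left child.
    At daisy: go right to kale.
      Visit kale.
      At kale: go left to rye.
        Visit rye.
        At rye: go left to aster.
          Visit aster.
          At aster: go left to mint.
            mint is a leaf — visit mint.
          At aster: no right child.
        At rye: go right to reed.
          reed is a leaf — visit reed.
      At kale: go right to iris.
        iris is a leaf — visit iris.
Full pre-order sequence: fir, poppy, elm, cedar, bay, yew, sage, tulip, hop, daisy, kale, rye, aster, mint, reed, iris.

14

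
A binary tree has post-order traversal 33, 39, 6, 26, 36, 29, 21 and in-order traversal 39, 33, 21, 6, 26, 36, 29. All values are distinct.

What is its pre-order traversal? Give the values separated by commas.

21, 39, 33, 29, 36, 26, 6

The last element of post-order is the root; it splits in-order into left and right subtrees.
Root 21: left subtree has 2 nodes {39, 33}, right has 4 {6, 26, 36, 29}.
  Root 39: left subtree has 0 nodes { }, right has 1 {33}.
  Root 29: left subtree has 3 nodes {6, 26, 36}, right has 0 { }.
    Root 36: left subtree has 2 nodes {6, 26}, right has 0 { }.
      Root 26: left subtree has 1 node {6}, right has 0 { }.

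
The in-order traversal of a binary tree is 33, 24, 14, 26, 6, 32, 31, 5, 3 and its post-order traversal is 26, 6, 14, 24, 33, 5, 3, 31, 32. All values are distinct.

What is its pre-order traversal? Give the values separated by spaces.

The last element of post-order is the root; it splits in-order into left and right subtrees.
Root 32: left subtree has 5 nodes {33, 24, 14, 26, 6}, right has 3 {31, 5, 3}.
  Root 33: left subtree has 0 nodes { }, right has 4 {24, 14, 26, 6}.
    Root 24: left subtree has 0 nodes { }, right has 3 {14, 26, 6}.
      Root 14: left subtree has 0 nodes { }, right has 2 {26, 6}.
        Root 6: left subtree has 1 node {26}, right has 0 { }.
  Root 31: left subtree has 0 nodes { }, right has 2 {5, 3}.
    Root 3: left subtree has 1 node {5}, right has 0 { }.

32 33 24 14 6 26 31 3 5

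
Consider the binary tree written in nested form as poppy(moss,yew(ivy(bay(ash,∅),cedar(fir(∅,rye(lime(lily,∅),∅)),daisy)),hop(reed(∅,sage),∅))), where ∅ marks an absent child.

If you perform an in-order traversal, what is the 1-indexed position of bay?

4

In-order visits the left subtree, then the node, then the right subtree.
At poppy: go left to moss.
  moss is a leaf — visit moss.
Visit poppy.
At poppy: go right to yew.
  At yew: go left to ivy.
    At ivy: go left to bay.
      At bay: go left to ash.
        ash is a leaf — visit ash.
      Visit bay.
      At bay: no right child.
    Visit ivy.
    At ivy: go right to cedar.
      At cedar: go left to fir.
        At fir: no left child.
        Visit fir.
        At fir: go right to rye.
          At rye: go left to lime.
            At lime: go left to lily.
              lily is a leaf — visit lily.
            Visit lime.
            At lime: no right child.
          Visit rye.
          At rye: no right child.
      Visit cedar.
      At cedar: go right to daisy.
        daisy is a leaf — visit daisy.
  Visit yew.
  At yew: go right to hop.
    At hop: go left to reed.
      At reed: no left child.
      Visit reed.
      At reed: go right to sage.
        sage is a leaf — visit sage.
    Visit hop.
    At hop: no right child.
Full in-order sequence: moss, poppy, ash, bay, ivy, fir, lily, lime, rye, cedar, daisy, yew, reed, sage, hop.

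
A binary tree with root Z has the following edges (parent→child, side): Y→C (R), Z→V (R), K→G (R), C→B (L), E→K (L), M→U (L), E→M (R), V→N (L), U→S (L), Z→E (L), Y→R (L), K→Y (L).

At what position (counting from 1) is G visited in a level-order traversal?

Level-order visits nodes level by level from the root, left to right within each level.
Level 0: Z
Level 1: E, V
Level 2: K, M, N
Level 3: Y, G, U
Level 4: R, C, S
Level 5: B
Full level-order sequence: Z, E, V, K, M, N, Y, G, U, R, C, S, B.

8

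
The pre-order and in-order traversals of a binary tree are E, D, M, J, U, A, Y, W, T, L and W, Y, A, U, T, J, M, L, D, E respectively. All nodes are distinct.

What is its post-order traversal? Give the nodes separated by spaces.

W Y A T U J L M D E

The first element of pre-order is the root; it splits in-order into left and right subtrees.
Root E: left subtree has 9 nodes {W, Y, A, U, T, J, M, L, D}, right has 0 { }.
  Root D: left subtree has 8 nodes {W, Y, A, U, T, J, M, L}, right has 0 { }.
    Root M: left subtree has 6 nodes {W, Y, A, U, T, J}, right has 1 {L}.
      Root J: left subtree has 5 nodes {W, Y, A, U, T}, right has 0 { }.
        Root U: left subtree has 3 nodes {W, Y, A}, right has 1 {T}.
          Root A: left subtree has 2 nodes {W, Y}, right has 0 { }.
            Root Y: left subtree has 1 node {W}, right has 0 { }.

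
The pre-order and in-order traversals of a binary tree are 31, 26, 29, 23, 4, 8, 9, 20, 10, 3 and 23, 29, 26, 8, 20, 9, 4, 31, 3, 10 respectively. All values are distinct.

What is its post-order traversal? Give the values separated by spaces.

23 29 20 9 8 4 26 3 10 31

The first element of pre-order is the root; it splits in-order into left and right subtrees.
Root 31: left subtree has 7 nodes {23, 29, 26, 8, 20, 9, 4}, right has 2 {3, 10}.
  Root 26: left subtree has 2 nodes {23, 29}, right has 4 {8, 20, 9, 4}.
    Root 29: left subtree has 1 node {23}, right has 0 { }.
    Root 4: left subtree has 3 nodes {8, 20, 9}, right has 0 { }.
      Root 8: left subtree has 0 nodes { }, right has 2 {20, 9}.
        Root 9: left subtree has 1 node {20}, right has 0 { }.
  Root 10: left subtree has 1 node {3}, right has 0 { }.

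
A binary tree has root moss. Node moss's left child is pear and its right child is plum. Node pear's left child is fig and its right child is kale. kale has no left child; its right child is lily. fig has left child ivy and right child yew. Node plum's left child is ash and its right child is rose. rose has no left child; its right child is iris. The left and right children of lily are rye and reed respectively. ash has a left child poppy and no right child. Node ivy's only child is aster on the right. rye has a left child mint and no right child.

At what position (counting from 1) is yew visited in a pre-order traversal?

Pre-order visits the node, then its left subtree, then its right subtree.
Visit moss.
At moss: go left to pear.
  Visit pear.
  At pear: go left to fig.
    Visit fig.
    At fig: go left to ivy.
      Visit ivy.
      At ivy: no left child.
      At ivy: go right to aster.
        aster is a leaf — visit aster.
    At fig: go right to yew.
      yew is a leaf — visit yew.
  At pear: go right to kale.
    Visit kale.
    At kale: no left child.
    At kale: go right to lily.
      Visit lily.
      At lily: go left to rye.
        Visit rye.
        At rye: go left to mint.
          mint is a leaf — visit mint.
        At rye: no right child.
      At lily: go right to reed.
        reed is a leaf — visit reed.
At moss: go right to plum.
  Visit plum.
  At plum: go left to ash.
    Visit ash.
    At ash: go left to poppy.
      poppy is a leaf — visit poppy.
    At ash: no right child.
  At plum: go right to rose.
    Visit rose.
    At rose: no left child.
    At rose: go right to iris.
      iris is a leaf — visit iris.
Full pre-order sequence: moss, pear, fig, ivy, aster, yew, kale, lily, rye, mint, reed, plum, ash, poppy, rose, iris.

6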